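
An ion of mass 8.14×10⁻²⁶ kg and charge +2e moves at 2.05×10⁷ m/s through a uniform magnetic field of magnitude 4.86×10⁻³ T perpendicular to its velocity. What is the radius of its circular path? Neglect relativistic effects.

r ≈ 1070 m

The magnetic force provides the centripetal force: |q|vB = mv²/r.
r = mv/(|q|B) = (8.14×10⁻²⁶)(2.05×10⁷)/((3.204×10⁻¹⁹)(4.86×10⁻³)) ≈ 1070 m.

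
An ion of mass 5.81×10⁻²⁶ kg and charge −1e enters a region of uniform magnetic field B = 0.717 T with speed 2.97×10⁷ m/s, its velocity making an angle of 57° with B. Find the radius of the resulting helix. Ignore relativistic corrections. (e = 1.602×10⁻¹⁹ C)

v⊥ = v sinθ = 2.97×10⁷·sin57° ≈ 2.491×10⁷ m/s.
r = m v⊥/(|q|B) = (5.81×10⁻²⁶)(2.491×10⁷)/((1.602×10⁻¹⁹)(0.717)) ≈ 12.6 m.

r ≈ 12.6 m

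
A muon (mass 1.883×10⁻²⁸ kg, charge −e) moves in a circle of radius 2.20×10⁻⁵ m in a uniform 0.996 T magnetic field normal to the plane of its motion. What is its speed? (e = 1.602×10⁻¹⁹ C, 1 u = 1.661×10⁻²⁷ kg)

v ≈ 1.86×10⁴ m/s

From |q|vB = mv²/r, v = |q|Br/m.
v = (1.602×10⁻¹⁹)(0.996)(2.20×10⁻⁵)/1.883×10⁻²⁸ ≈ 1.86×10⁴ m/s.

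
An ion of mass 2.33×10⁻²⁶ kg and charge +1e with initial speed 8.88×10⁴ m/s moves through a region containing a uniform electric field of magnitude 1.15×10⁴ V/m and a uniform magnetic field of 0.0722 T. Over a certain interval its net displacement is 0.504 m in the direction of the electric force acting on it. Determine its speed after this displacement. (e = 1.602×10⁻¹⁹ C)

B does no work; ΔKE = |q|E d.
½mv_f² = ½mv₀² + |q|Ed = ½(2.33×10⁻²⁶)(8.88×10⁴)² + (1.602×10⁻¹⁹)(1.15×10⁴)(0.504) ≈ 9.187×10⁻¹⁷ J + 9.285×10⁻¹⁶ J ≈ 1.020×10⁻¹⁵ J.
v_f = √(2·1.020×10⁻¹⁵/2.33×10⁻²⁶) ≈ 2.96×10⁵ m/s.

v_f ≈ 2.96×10⁵ m/s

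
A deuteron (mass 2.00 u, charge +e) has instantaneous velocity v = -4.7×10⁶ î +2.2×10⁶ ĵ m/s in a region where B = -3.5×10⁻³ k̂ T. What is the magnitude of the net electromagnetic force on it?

|F| ≈ 2.91×10⁻¹⁵ N

v×B = (-7700, -1.64×10⁴, 0) N/C.
F = q v×B = (1.602×10⁻¹⁹ C)·(-7700, -1.64×10⁴, 0) = (-1.23×10⁻¹⁵, -2.64×10⁻¹⁵, 0) N.
|F| = 2.91×10⁻¹⁵ N.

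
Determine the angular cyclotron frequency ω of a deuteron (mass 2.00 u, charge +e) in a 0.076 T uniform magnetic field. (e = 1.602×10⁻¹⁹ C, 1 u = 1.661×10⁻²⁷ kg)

ω ≈ 3.7×10⁶ rad/s

ω = |q|B/m.
ω = (1.602×10⁻¹⁹)(0.076)/3.322×10⁻²⁷ ≈ 3.7×10⁶ rad/s.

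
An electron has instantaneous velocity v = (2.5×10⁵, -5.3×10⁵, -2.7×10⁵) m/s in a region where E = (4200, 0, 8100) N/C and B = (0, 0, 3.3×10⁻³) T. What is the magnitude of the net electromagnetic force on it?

|F| ≈ 1.36×10⁻¹⁵ N

v×B = (-1750, -825, 0) N/C.
E + v×B = (2450, -825, 8100) N/C.
F = q(E + v×B) = (−1.602×10⁻¹⁹ C)·(2450, -825, 8100) = (-3.93×10⁻¹⁶, 1.32×10⁻¹⁶, -1.30×10⁻¹⁵) N.
|F| = 1.36×10⁻¹⁵ N.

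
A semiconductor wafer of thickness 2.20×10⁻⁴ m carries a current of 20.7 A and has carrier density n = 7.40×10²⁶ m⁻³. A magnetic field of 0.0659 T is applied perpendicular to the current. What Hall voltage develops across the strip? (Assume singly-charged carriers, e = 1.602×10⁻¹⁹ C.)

V_H = IB/(n e t).
V_H = (20.7)(0.0659)/((7.40×10²⁶)(1.602×10⁻¹⁹)(2.20×10⁻⁴)) ≈ 5.23×10⁻⁵ V.

V_H ≈ 5.23×10⁻⁵ V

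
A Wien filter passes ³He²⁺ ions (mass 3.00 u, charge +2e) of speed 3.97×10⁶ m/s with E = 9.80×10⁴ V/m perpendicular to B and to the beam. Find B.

Balance of forces in the selector: qE = qvB ⇒ B = E/v.
B = 9.80×10⁴/3.97×10⁶ = 0.0247 T.

B = 0.0247 T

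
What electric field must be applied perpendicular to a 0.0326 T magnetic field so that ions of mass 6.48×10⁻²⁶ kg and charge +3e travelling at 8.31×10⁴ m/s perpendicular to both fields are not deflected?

For straight-line motion qE = qvB, so E = vB.
E = 8.31×10⁴ × 0.0326 = 2710 V/m.

E = 2710 V/m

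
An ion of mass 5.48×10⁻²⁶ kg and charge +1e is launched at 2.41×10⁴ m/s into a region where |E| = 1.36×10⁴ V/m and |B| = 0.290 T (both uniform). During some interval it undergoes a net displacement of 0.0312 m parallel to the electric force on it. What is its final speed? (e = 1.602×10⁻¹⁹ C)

B does no work; ΔKE = |q|E d.
½mv_f² = ½mv₀² + |q|Ed = ½(5.48×10⁻²⁶)(2.41×10⁴)² + (1.602×10⁻¹⁹)(1.36×10⁴)(0.0312) ≈ 1.591×10⁻¹⁷ J + 6.798×10⁻¹⁷ J ≈ 8.389×10⁻¹⁷ J.
v_f = √(2·8.389×10⁻¹⁷/5.48×10⁻²⁶) ≈ 5.53×10⁴ m/s.

v_f ≈ 5.53×10⁴ m/s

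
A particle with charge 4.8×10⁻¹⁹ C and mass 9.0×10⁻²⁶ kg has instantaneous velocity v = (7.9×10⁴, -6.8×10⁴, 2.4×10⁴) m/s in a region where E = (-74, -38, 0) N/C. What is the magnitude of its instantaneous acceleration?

Only an electric field acts, so F = qE = (4.8×10⁻¹⁹ C)·(-74.0, -38.0, 0) = (-3.55×10⁻¹⁷, -1.82×10⁻¹⁷, 0) N.
|a| = |F|/m = 3.993×10⁻¹⁷/9.0×10⁻²⁶ ≈ 4.44×10⁸ m/s².

|a| ≈ 4.44×10⁸ m/s²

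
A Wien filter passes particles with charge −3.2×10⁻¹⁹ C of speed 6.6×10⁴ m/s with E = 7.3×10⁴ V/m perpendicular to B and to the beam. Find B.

B = 1.1 T

Balance of forces in the selector: qE = qvB ⇒ B = E/v.
B = 7.3×10⁴/6.6×10⁴ = 1.1 T.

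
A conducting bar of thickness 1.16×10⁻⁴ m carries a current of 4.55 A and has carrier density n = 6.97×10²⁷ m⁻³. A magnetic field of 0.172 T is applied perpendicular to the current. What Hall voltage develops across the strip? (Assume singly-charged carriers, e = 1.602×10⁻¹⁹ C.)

V_H = IB/(n e t).
V_H = (4.55)(0.172)/((6.97×10²⁷)(1.602×10⁻¹⁹)(1.16×10⁻⁴)) ≈ 6.04×10⁻⁶ V.

V_H ≈ 6.04×10⁻⁶ V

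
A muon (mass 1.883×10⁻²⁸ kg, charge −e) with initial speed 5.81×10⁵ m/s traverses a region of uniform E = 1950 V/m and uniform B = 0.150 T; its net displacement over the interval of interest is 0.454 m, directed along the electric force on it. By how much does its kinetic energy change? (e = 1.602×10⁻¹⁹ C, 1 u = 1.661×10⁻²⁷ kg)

ΔKE ≈ 1.42×10⁻¹⁶ J

The magnetic force is always ⟂ v and does no work; only the electric force changes KE.
ΔKE = F_E · d = |q|E d = (1.602×10⁻¹⁹)(1950)(0.454) ≈ 1.42×10⁻¹⁶ J.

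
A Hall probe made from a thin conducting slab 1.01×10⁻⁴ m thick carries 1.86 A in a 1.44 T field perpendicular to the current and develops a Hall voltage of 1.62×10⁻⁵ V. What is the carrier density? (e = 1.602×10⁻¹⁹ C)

From V_H = IB/(n e t), n = IB/(V_H e t).
n = (1.86)(1.44)/((1.62×10⁻⁵)(1.602×10⁻¹⁹)(1.01×10⁻⁴)) ≈ 1.02×10²⁸ m⁻³.

n ≈ 1.02×10²⁸ m⁻³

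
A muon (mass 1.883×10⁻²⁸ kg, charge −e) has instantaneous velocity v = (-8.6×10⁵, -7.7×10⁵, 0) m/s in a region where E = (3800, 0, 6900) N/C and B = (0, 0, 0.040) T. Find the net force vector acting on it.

F ≈ (4.33×10⁻¹⁵, -5.51×10⁻¹⁵, -1.11×10⁻¹⁵) N

v×B = (-3.08×10⁴, 3.44×10⁴, 0) N/C.
E + v×B = (-2.70×10⁴, 3.44×10⁴, 6900) N/C.
F = q(E + v×B) = (−1.602×10⁻¹⁹ C)·(-2.70×10⁴, 3.44×10⁴, 6900) = (4.33×10⁻¹⁵, -5.51×10⁻¹⁵, -1.11×10⁻¹⁵) N.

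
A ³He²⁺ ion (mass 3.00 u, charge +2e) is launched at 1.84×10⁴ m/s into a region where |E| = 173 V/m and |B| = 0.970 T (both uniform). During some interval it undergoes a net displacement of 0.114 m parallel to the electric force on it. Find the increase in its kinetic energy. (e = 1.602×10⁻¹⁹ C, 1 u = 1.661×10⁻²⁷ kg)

ΔKE ≈ 6.32×10⁻¹⁸ J

The magnetic force is always ⟂ v and does no work; only the electric force changes KE.
ΔKE = F_E · d = |q|E d = (3.204×10⁻¹⁹)(173)(0.114) ≈ 6.32×10⁻¹⁸ J.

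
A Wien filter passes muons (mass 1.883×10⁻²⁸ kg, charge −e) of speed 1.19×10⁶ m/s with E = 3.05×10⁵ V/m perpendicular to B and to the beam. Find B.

B = 0.256 T

Balance of forces in the selector: qE = qvB ⇒ B = E/v.
B = 3.05×10⁵/1.19×10⁶ = 0.256 T.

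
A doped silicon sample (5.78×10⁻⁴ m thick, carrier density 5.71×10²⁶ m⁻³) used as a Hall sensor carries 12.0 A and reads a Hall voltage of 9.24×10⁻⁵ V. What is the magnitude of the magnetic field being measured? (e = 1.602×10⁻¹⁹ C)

From V_H = IB/(n e t), B = V_H n e t / I.
B = (9.24×10⁻⁵)(5.71×10²⁶)(1.602×10⁻¹⁹)(5.78×10⁻⁴)/12.0 ≈ 0.407 T.

B ≈ 0.407 T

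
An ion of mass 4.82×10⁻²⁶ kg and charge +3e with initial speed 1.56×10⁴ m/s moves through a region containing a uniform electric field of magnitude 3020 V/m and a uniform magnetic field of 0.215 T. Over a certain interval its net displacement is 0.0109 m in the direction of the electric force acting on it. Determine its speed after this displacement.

B does no work; ΔKE = |q|E d.
½mv_f² = ½mv₀² + |q|Ed = ½(4.82×10⁻²⁶)(1.56×10⁴)² + (4.806×10⁻¹⁹)(3020)(0.0109) ≈ 5.865×10⁻¹⁸ J + 1.582×10⁻¹⁷ J ≈ 2.169×10⁻¹⁷ J.
v_f = √(2·2.169×10⁻¹⁷/4.82×10⁻²⁶) ≈ 3.00×10⁴ m/s.

v_f ≈ 3.00×10⁴ m/s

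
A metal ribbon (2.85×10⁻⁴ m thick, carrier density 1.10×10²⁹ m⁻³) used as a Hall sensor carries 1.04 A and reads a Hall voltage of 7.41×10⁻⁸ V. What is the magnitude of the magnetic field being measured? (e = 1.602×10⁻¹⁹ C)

B ≈ 0.358 T

From V_H = IB/(n e t), B = V_H n e t / I.
B = (7.41×10⁻⁸)(1.10×10²⁹)(1.602×10⁻¹⁹)(2.85×10⁻⁴)/1.04 ≈ 0.358 T.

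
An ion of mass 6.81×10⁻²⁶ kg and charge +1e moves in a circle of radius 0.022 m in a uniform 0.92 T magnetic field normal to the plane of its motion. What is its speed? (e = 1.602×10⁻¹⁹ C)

From |q|vB = mv²/r, v = |q|Br/m.
v = (1.602×10⁻¹⁹)(0.92)(0.022)/6.81×10⁻²⁶ ≈ 4.8×10⁴ m/s.

v ≈ 4.8×10⁴ m/s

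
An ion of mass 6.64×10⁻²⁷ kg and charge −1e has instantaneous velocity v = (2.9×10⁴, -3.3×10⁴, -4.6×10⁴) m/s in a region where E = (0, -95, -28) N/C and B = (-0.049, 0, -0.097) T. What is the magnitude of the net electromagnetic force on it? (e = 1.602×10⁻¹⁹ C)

|F| ≈ 9.83×10⁻¹⁶ N

v×B = (3200, 5070, -1620) N/C.
E + v×B = (3200, 4970, -1640) N/C.
F = q(E + v×B) = (−1.602×10⁻¹⁹ C)·(3200, 4970, -1640) = (-5.13×10⁻¹⁶, -7.97×10⁻¹⁶, 2.64×10⁻¹⁶) N.
|F| = 9.83×10⁻¹⁶ N.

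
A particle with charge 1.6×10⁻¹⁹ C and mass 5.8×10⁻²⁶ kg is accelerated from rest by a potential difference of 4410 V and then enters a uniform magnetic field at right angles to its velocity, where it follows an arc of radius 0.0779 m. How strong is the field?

B ≈ 0.726 T

v = √(2|q|V/m) = √(2·1.6×10⁻¹⁹·4410/5.8×10⁻²⁶) ≈ 1.560×10⁵ m/s.
B = mv/(|q|r) = (5.8×10⁻²⁶)(1.560×10⁵)/((1.6×10⁻¹⁹)(0.0779)) ≈ 0.726 T.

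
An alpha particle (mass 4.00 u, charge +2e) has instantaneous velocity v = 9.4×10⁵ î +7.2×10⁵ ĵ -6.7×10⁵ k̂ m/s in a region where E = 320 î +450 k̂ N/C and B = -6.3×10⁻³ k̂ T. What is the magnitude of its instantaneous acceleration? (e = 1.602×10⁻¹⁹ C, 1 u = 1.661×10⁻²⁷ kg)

v×B = (-4540, 5920, 0) N/C.
E + v×B = (-4220, 5920, 450) N/C.
F = q(E + v×B) = (3.204×10⁻¹⁹ C)·(-4220, 5920, 450) = (-1.35×10⁻¹⁵, 1.90×10⁻¹⁵, 1.44×10⁻¹⁶) N.
|a| = |F|/m = 2.334×10⁻¹⁵/6.644×10⁻²⁷ ≈ 3.51×10¹¹ m/s².

|a| ≈ 3.51×10¹¹ m/s²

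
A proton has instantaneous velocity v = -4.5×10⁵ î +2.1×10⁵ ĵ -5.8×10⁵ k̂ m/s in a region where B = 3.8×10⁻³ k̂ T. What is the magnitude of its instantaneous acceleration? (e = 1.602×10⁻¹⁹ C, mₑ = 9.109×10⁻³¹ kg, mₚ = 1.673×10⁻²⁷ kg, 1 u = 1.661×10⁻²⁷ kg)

|a| ≈ 1.81×10¹¹ m/s²

v×B = (798, 1710, 0) N/C.
F = q v×B = (1.602×10⁻¹⁹ C)·(798, 1710, 0) = (1.28×10⁻¹⁶, 2.74×10⁻¹⁶, 0) N.
|a| = |F|/m = 3.023×10⁻¹⁶/1.673×10⁻²⁷ ≈ 1.81×10¹¹ m/s².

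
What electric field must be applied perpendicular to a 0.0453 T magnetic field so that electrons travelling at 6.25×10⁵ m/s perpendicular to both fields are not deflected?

For straight-line motion qE = qvB, so E = vB.
E = 6.25×10⁵ × 0.0453 = 2.83×10⁴ V/m.

E = 2.83×10⁴ V/m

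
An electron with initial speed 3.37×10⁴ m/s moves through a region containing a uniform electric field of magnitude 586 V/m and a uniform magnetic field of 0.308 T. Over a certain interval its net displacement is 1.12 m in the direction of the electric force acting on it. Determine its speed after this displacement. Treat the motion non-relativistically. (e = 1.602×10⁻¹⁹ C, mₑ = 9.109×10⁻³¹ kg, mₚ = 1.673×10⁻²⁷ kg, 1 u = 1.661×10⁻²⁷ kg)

B does no work; ΔKE = |q|E d.
½mv_f² = ½mv₀² + |q|Ed = ½(9.109×10⁻³¹)(3.37×10⁴)² + (1.602×10⁻¹⁹)(586)(1.12) ≈ 5.173×10⁻²² J + 1.051×10⁻¹⁶ J ≈ 1.051×10⁻¹⁶ J.
v_f = √(2·1.051×10⁻¹⁶/9.109×10⁻³¹) ≈ 1.52×10⁷ m/s.

v_f ≈ 1.52×10⁷ m/s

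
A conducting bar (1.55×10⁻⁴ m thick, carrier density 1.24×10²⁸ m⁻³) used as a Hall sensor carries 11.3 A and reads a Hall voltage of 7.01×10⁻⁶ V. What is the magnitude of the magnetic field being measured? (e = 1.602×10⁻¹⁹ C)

From V_H = IB/(n e t), B = V_H n e t / I.
B = (7.01×10⁻⁶)(1.24×10²⁸)(1.602×10⁻¹⁹)(1.55×10⁻⁴)/11.3 ≈ 0.191 T.

B ≈ 0.191 T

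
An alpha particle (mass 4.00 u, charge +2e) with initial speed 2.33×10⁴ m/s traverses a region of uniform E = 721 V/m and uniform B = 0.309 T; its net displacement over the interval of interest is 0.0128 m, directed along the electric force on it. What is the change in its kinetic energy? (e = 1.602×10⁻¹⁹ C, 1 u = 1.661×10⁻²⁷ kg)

The magnetic force is always ⟂ v and does no work; only the electric force changes KE.
ΔKE = F_E · d = |q|E d = (3.204×10⁻¹⁹)(721)(0.0128) ≈ 2.96×10⁻¹⁸ J.

ΔKE ≈ 2.96×10⁻¹⁸ J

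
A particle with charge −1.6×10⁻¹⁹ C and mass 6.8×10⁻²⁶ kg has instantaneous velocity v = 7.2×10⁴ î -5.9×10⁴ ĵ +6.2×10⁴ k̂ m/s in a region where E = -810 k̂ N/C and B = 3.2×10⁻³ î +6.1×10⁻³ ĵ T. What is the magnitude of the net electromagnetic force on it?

v×B = (-378, 198, 628) N/C.
E + v×B = (-378, 198, -182) N/C.
F = q(E + v×B) = (−1.6×10⁻¹⁹ C)·(-378, 198, -182) = (6.05×10⁻¹⁷, -3.17×10⁻¹⁷, 2.91×10⁻¹⁷) N.
|F| = 7.43×10⁻¹⁷ N.

|F| ≈ 7.43×10⁻¹⁷ N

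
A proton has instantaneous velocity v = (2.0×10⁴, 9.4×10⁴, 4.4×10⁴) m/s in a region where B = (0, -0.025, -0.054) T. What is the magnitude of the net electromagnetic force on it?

|F| ≈ 6.65×10⁻¹⁶ N

v×B = (-3980, 1080, -500) N/C.
F = q v×B = (1.602×10⁻¹⁹ C)·(-3980, 1080, -500) = (-6.37×10⁻¹⁶, 1.73×10⁻¹⁶, -8.01×10⁻¹⁷) N.
|F| = 6.65×10⁻¹⁶ N.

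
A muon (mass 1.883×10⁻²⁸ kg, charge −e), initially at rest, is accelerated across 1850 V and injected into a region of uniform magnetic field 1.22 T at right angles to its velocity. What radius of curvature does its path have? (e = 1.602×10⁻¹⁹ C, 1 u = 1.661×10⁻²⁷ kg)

r ≈ 1.71×10⁻³ m

Acceleration: |q|V = ½mv² ⇒ v = √(2|q|V/m) = √(2·1.602×10⁻¹⁹·1850/1.883×10⁻²⁸) ≈ 1.774×10⁶ m/s.
In the field: r = mv/(|q|B) = (1.883×10⁻²⁸)(1.774×10⁶)/((1.602×10⁻¹⁹)(1.22)) ≈ 1.71×10⁻³ m.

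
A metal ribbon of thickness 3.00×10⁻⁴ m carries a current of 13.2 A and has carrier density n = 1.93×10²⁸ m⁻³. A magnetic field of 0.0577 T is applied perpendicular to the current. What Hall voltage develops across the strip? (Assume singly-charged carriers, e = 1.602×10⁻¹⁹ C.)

V_H = IB/(n e t).
V_H = (13.2)(0.0577)/((1.93×10²⁸)(1.602×10⁻¹⁹)(3.00×10⁻⁴)) ≈ 8.21×10⁻⁷ V.

V_H ≈ 8.21×10⁻⁷ V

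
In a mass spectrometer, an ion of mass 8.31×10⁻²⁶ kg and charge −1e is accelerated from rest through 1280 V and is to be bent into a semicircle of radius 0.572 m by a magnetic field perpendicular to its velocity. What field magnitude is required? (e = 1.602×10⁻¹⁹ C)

B ≈ 0.0637 T

v = √(2|q|V/m) = √(2·1.602×10⁻¹⁹·1280/8.31×10⁻²⁶) ≈ 7.025×10⁴ m/s.
B = mv/(|q|r) = (8.31×10⁻²⁶)(7.025×10⁴)/((1.602×10⁻¹⁹)(0.572)) ≈ 0.0637 T.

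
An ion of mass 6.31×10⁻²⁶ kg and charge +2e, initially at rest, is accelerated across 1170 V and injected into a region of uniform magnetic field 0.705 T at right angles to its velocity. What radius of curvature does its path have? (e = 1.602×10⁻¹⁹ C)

Acceleration: |q|V = ½mv² ⇒ v = √(2|q|V/m) = √(2·3.204×10⁻¹⁹·1170/6.31×10⁻²⁶) ≈ 1.090×10⁵ m/s.
In the field: r = mv/(|q|B) = (6.31×10⁻²⁶)(1.090×10⁵)/((3.204×10⁻¹⁹)(0.705)) ≈ 0.0304 m.

r ≈ 0.0304 m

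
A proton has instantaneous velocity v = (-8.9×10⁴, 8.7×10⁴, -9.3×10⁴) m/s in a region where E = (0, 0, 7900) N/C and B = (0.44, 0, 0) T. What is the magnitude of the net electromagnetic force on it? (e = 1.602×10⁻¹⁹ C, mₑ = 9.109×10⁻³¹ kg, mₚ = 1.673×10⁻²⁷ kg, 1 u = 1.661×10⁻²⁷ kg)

v×B = (0, -4.09×10⁴, -3.83×10⁴) N/C.
E + v×B = (0, -4.09×10⁴, -3.04×10⁴) N/C.
F = q(E + v×B) = (1.602×10⁻¹⁹ C)·(0, -4.09×10⁴, -3.04×10⁴) = (0, -6.56×10⁻¹⁵, -4.87×10⁻¹⁵) N.
|F| = 8.16×10⁻¹⁵ N.

|F| ≈ 8.16×10⁻¹⁵ N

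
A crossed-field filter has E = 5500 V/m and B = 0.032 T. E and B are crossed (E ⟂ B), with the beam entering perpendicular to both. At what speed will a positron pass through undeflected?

Straight-line motion ⇒ electric and magnetic forces cancel, so E = vB.
v = E/B = 5500/0.032 = 1.7×10⁵ m/s.

v = 1.7×10⁵ m/s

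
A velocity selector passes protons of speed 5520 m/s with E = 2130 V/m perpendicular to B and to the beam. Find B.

B = 0.386 T

Balance of forces in the selector: qE = qvB ⇒ B = E/v.
B = 2130/5520 = 0.386 T.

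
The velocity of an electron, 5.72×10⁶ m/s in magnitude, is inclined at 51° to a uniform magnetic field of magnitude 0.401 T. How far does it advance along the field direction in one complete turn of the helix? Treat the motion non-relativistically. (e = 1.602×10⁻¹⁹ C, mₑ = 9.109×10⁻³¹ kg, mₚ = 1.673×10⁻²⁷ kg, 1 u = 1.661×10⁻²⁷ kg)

v∥ = v cosθ = 5.72×10⁶·cos51° ≈ 3.600×10⁶ m/s.
T = 2πm/(|q|B) = 2π(9.109×10⁻³¹)/((1.602×10⁻¹⁹)(0.401)) ≈ 8.909×10⁻¹¹ s.
pitch = v∥ T = (3.600×10⁶)(8.909×10⁻¹¹) ≈ 3.21×10⁻⁴ m.

p ≈ 3.21×10⁻⁴ m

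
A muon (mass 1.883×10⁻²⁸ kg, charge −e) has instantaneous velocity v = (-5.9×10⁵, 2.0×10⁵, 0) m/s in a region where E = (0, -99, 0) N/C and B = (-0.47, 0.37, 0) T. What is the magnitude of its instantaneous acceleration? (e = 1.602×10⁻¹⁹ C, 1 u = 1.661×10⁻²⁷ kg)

v×B = (0, 0, -1.24×10⁵) N/C.
E + v×B = (0, -99.0, -1.24×10⁵) N/C.
F = q(E + v×B) = (−1.602×10⁻¹⁹ C)·(0, -99.0, -1.24×10⁵) = (0, 1.59×10⁻¹⁷, 1.99×10⁻¹⁴) N.
|a| = |F|/m = 1.991×10⁻¹⁴/1.883×10⁻²⁸ ≈ 1.06×10¹⁴ m/s².

|a| ≈ 1.06×10¹⁴ m/s²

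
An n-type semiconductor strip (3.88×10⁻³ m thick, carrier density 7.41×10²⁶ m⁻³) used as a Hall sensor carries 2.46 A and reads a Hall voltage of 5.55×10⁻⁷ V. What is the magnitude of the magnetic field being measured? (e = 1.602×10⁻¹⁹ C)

From V_H = IB/(n e t), B = V_H n e t / I.
B = (5.55×10⁻⁷)(7.41×10²⁶)(1.602×10⁻¹⁹)(3.88×10⁻³)/2.46 ≈ 0.104 T.

B ≈ 0.104 T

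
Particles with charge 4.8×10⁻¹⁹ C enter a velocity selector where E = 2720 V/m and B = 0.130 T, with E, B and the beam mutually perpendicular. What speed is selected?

Straight-line motion ⇒ electric and magnetic forces cancel, so E = vB.
v = E/B = 2720/0.130 = 2.09×10⁴ m/s.

v = 2.09×10⁴ m/s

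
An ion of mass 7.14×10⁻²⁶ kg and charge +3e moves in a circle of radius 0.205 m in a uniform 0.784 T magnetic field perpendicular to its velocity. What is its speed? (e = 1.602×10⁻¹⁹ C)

From |q|vB = mv²/r, v = |q|Br/m.
v = (4.806×10⁻¹⁹)(0.784)(0.205)/7.14×10⁻²⁶ ≈ 1.08×10⁶ m/s.

v ≈ 1.08×10⁶ m/s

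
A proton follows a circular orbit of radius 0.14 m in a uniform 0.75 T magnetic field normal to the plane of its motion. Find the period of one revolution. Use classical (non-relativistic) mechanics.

T ≈ 8.7×10⁻⁸ s

The cyclotron period depends only on m, q, B: T = 2πm/(|q|B).
T = 2π(1.673×10⁻²⁷)/((1.602×10⁻¹⁹)(0.75)) ≈ 8.7×10⁻⁸ s.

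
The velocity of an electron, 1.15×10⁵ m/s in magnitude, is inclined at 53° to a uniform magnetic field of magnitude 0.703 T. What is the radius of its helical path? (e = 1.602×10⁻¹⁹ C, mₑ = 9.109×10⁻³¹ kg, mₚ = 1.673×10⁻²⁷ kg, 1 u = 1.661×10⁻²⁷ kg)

v⊥ = v sinθ = 1.15×10⁵·sin53° ≈ 9.184×10⁴ m/s.
r = m v⊥/(|q|B) = (9.109×10⁻³¹)(9.184×10⁴)/((1.602×10⁻¹⁹)(0.703)) ≈ 7.43×10⁻⁷ m.

r ≈ 7.43×10⁻⁷ m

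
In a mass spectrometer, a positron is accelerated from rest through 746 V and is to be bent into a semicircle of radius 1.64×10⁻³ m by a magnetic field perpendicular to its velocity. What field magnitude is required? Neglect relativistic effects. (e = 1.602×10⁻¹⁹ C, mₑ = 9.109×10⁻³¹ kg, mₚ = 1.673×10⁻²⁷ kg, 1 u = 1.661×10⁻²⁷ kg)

B ≈ 0.0562 T

v = √(2|q|V/m) = √(2·1.602×10⁻¹⁹·746/9.109×10⁻³¹) ≈ 1.620×10⁷ m/s.
B = mv/(|q|r) = (9.109×10⁻³¹)(1.620×10⁷)/((1.602×10⁻¹⁹)(1.64×10⁻³)) ≈ 0.0562 T.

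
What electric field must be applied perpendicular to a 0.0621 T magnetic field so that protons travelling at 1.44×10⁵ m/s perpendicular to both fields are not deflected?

For straight-line motion qE = qvB, so E = vB.
E = 1.44×10⁵ × 0.0621 = 8940 V/m.

E = 8940 V/m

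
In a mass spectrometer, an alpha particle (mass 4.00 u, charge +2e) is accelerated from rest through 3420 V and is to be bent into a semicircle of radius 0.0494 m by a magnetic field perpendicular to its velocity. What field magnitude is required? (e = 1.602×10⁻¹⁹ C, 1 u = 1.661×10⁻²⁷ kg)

B ≈ 0.241 T

v = √(2|q|V/m) = √(2·3.204×10⁻¹⁹·3420/6.644×10⁻²⁷) ≈ 5.743×10⁵ m/s.
B = mv/(|q|r) = (6.644×10⁻²⁷)(5.743×10⁵)/((3.204×10⁻¹⁹)(0.0494)) ≈ 0.241 T.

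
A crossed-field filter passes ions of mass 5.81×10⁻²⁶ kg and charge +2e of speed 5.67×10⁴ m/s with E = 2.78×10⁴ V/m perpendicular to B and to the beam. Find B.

Balance of forces in the selector: qE = qvB ⇒ B = E/v.
B = 2.78×10⁴/5.67×10⁴ = 0.490 T.

B = 0.490 T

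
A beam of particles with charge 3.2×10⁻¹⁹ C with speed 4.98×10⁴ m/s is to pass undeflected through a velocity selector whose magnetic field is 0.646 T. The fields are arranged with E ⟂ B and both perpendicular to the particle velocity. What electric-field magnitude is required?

E = 3.22×10⁴ V/m

For straight-line motion qE = qvB, so E = vB.
E = 4.98×10⁴ × 0.646 = 3.22×10⁴ V/m.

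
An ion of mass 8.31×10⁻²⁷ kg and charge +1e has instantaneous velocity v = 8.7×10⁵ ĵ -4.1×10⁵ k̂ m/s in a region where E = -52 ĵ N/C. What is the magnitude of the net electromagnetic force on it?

|F| ≈ 8.33×10⁻¹⁸ N

Only an electric field acts, so F = qE = (1.602×10⁻¹⁹ C)·(0, -52.0, 0) = (0, -8.33×10⁻¹⁸, 0) N.
|F| = 8.33×10⁻¹⁸ N.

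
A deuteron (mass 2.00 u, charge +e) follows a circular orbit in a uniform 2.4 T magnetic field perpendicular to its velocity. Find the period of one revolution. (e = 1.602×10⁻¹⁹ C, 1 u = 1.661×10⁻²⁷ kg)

The cyclotron period depends only on m, q, B: T = 2πm/(|q|B).
T = 2π(3.322×10⁻²⁷)/((1.602×10⁻¹⁹)(2.4)) ≈ 5.4×10⁻⁸ s.

T ≈ 5.4×10⁻⁸ s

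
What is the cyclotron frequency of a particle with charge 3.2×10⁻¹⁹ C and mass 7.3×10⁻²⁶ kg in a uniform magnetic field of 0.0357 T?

f ≈ 2.49×10⁴ Hz

f = |q|B/(2πm).
f = (3.2×10⁻¹⁹)(0.0357)/(2π·7.3×10⁻²⁶) ≈ 2.49×10⁴ Hz.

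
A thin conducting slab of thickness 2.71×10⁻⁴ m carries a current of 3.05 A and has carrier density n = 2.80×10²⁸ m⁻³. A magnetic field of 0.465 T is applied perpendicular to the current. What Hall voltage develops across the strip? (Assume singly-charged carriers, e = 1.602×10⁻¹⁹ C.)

V_H ≈ 1.17×10⁻⁶ V

V_H = IB/(n e t).
V_H = (3.05)(0.465)/((2.80×10²⁸)(1.602×10⁻¹⁹)(2.71×10⁻⁴)) ≈ 1.17×10⁻⁶ V.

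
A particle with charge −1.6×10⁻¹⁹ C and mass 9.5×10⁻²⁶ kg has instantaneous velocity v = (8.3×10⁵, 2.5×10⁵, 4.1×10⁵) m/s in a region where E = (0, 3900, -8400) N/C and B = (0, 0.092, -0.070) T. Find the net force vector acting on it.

v×B = (-5.52×10⁴, 5.81×10⁴, 7.64×10⁴) N/C.
E + v×B = (-5.52×10⁴, 6.20×10⁴, 6.80×10⁴) N/C.
F = q(E + v×B) = (−1.6×10⁻¹⁹ C)·(-5.52×10⁴, 6.20×10⁴, 6.80×10⁴) = (8.84×10⁻¹⁵, -9.92×10⁻¹⁵, -1.09×10⁻¹⁴) N.

F ≈ (8.84×10⁻¹⁵, -9.92×10⁻¹⁵, -1.09×10⁻¹⁴) N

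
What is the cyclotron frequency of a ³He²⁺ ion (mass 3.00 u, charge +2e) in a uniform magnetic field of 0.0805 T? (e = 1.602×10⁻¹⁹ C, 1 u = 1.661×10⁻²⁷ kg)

f = |q|B/(2πm).
f = (3.204×10⁻¹⁹)(0.0805)/(2π·4.983×10⁻²⁷) ≈ 8.24×10⁵ Hz.

f ≈ 8.24×10⁵ Hz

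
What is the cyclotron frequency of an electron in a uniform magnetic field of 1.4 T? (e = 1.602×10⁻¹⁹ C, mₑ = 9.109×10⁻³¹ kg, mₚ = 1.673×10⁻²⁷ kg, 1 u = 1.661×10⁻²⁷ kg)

f ≈ 3.9×10¹⁰ Hz

f = |q|B/(2πm).
f = (1.602×10⁻¹⁹)(1.4)/(2π·9.109×10⁻³¹) ≈ 3.9×10¹⁰ Hz.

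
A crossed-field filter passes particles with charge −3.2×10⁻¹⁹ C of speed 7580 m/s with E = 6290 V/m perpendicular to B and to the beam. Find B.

B = 0.830 T

Balance of forces in the selector: qE = qvB ⇒ B = E/v.
B = 6290/7580 = 0.830 T.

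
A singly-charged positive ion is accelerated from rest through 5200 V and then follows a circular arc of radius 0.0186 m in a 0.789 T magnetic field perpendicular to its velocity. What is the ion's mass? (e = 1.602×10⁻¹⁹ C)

m ≈ 3.32×10⁻²⁷ kg

Combine |q|V = ½mv² and r = mv/(|q|B): eliminate v to get m = qB²r²/(2V).
m = (1.602×10⁻¹⁹)(0.789)²(0.0186)²/(2·5200) ≈ 3.32×10⁻²⁷ kg.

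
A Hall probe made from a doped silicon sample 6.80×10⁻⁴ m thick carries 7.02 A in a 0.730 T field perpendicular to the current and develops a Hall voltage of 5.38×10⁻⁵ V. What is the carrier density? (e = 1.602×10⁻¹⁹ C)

From V_H = IB/(n e t), n = IB/(V_H e t).
n = (7.02)(0.730)/((5.38×10⁻⁵)(1.602×10⁻¹⁹)(6.80×10⁻⁴)) ≈ 8.74×10²⁶ m⁻³.

n ≈ 8.74×10²⁶ m⁻³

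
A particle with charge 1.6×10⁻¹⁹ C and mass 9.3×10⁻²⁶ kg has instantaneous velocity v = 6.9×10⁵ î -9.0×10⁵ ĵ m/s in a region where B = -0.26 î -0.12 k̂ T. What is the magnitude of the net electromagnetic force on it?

|F| ≈ 4.33×10⁻¹⁴ N

v×B = (1.08×10⁵, 8.28×10⁴, -2.34×10⁵) N/C.
F = q v×B = (1.6×10⁻¹⁹ C)·(1.08×10⁵, 8.28×10⁴, -2.34×10⁵) = (1.73×10⁻¹⁴, 1.32×10⁻¹⁴, -3.74×10⁻¹⁴) N.
|F| = 4.33×10⁻¹⁴ N.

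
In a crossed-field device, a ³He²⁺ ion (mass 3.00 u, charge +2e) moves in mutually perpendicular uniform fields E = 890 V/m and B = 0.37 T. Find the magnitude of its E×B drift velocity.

v_d ≈ 2400 m/s

The E×B drift speed is v_d = E/B.
v_d = 890/0.37 = 2400 m/s.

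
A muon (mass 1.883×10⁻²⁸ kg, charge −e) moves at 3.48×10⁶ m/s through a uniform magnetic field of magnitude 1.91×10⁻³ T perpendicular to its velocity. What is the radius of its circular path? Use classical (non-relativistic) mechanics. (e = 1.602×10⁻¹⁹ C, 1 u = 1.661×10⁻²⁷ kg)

r ≈ 2.14 m

The magnetic force provides the centripetal force: |q|vB = mv²/r.
r = mv/(|q|B) = (1.883×10⁻²⁸)(3.48×10⁶)/((1.602×10⁻¹⁹)(1.91×10⁻³)) ≈ 2.14 m.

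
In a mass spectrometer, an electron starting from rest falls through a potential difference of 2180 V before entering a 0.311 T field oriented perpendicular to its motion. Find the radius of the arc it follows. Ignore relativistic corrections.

r ≈ 5.06×10⁻⁴ m

Acceleration: |q|V = ½mv² ⇒ v = √(2|q|V/m) = √(2·1.602×10⁻¹⁹·2180/9.109×10⁻³¹) ≈ 2.769×10⁷ m/s.
In the field: r = mv/(|q|B) = (9.109×10⁻³¹)(2.769×10⁷)/((1.602×10⁻¹⁹)(0.311)) ≈ 5.06×10⁻⁴ m.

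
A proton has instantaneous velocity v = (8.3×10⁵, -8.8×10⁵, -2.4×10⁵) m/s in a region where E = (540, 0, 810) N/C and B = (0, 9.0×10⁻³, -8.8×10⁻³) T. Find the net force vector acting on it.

v×B = (9900, 7300, 7470) N/C.
E + v×B = (1.04×10⁴, 7300, 8280) N/C.
F = q(E + v×B) = (1.602×10⁻¹⁹ C)·(1.04×10⁴, 7300, 8280) = (1.67×10⁻¹⁵, 1.17×10⁻¹⁵, 1.33×10⁻¹⁵) N.

F ≈ (1.67×10⁻¹⁵, 1.17×10⁻¹⁵, 1.33×10⁻¹⁵) N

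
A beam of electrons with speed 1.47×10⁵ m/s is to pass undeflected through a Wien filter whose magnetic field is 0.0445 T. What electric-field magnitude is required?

E = 6540 V/m

For straight-line motion qE = qvB, so E = vB.
E = 1.47×10⁵ × 0.0445 = 6540 V/m.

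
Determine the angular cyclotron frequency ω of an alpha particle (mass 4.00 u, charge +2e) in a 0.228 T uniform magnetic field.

ω ≈ 1.10×10⁷ rad/s

ω = |q|B/m.
ω = (3.204×10⁻¹⁹)(0.228)/6.644×10⁻²⁷ ≈ 1.10×10⁷ rad/s.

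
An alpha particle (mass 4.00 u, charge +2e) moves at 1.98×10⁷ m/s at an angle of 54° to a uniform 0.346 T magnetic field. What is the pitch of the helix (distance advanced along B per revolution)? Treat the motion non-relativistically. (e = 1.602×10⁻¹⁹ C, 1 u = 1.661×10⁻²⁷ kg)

p ≈ 4.38 m

v∥ = v cosθ = 1.98×10⁷·cos54° ≈ 1.164×10⁷ m/s.
T = 2πm/(|q|B) = 2π(6.644×10⁻²⁷)/((3.204×10⁻¹⁹)(0.346)) ≈ 3.766×10⁻⁷ s.
pitch = v∥ T = (1.164×10⁷)(3.766×10⁻⁷) ≈ 4.38 m.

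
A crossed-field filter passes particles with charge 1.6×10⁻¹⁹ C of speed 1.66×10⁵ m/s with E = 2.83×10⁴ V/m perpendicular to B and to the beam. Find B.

B = 0.170 T

Balance of forces in the selector: qE = qvB ⇒ B = E/v.
B = 2.83×10⁴/1.66×10⁵ = 0.170 T.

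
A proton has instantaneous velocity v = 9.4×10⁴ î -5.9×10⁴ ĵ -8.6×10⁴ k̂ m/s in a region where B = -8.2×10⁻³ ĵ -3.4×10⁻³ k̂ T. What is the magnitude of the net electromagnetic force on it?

|F| ≈ 1.56×10⁻¹⁶ N

v×B = (-505, 320, -771) N/C.
F = q v×B = (1.602×10⁻¹⁹ C)·(-505, 320, -771) = (-8.08×10⁻¹⁷, 5.12×10⁻¹⁷, -1.23×10⁻¹⁶) N.
|F| = 1.56×10⁻¹⁶ N.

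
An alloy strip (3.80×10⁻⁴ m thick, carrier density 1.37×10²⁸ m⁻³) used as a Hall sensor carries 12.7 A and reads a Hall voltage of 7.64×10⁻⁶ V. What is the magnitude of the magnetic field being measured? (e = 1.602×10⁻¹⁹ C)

From V_H = IB/(n e t), B = V_H n e t / I.
B = (7.64×10⁻⁶)(1.37×10²⁸)(1.602×10⁻¹⁹)(3.80×10⁻⁴)/12.7 ≈ 0.502 T.

B ≈ 0.502 T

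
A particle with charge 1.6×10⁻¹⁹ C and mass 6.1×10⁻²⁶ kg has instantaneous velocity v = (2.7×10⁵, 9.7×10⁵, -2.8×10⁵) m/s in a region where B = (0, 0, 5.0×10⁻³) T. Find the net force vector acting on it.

v×B = (4850, -1350, 0) N/C.
F = q v×B = (1.6×10⁻¹⁹ C)·(4850, -1350, 0) = (7.76×10⁻¹⁶, -2.16×10⁻¹⁶, 0) N.

F ≈ (7.76×10⁻¹⁶, -2.16×10⁻¹⁶, 0) N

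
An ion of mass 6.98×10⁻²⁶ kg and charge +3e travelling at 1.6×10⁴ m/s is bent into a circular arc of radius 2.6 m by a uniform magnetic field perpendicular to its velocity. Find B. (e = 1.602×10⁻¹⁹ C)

B ≈ 8.9×10⁻⁴ T

From |q|vB = mv²/r, B = mv/(|q|r).
B = (6.98×10⁻²⁶)(1.6×10⁴)/((4.806×10⁻¹⁹)(2.6)) ≈ 8.9×10⁻⁴ T.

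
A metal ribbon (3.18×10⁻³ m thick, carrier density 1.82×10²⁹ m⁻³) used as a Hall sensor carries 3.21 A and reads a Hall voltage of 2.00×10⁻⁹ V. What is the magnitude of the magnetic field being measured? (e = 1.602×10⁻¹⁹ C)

B ≈ 0.0578 T

From V_H = IB/(n e t), B = V_H n e t / I.
B = (2.00×10⁻⁹)(1.82×10²⁹)(1.602×10⁻¹⁹)(3.18×10⁻³)/3.21 ≈ 0.0578 T.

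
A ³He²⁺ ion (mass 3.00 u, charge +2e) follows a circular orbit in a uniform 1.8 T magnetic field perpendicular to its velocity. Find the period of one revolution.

The cyclotron period depends only on m, q, B: T = 2πm/(|q|B).
T = 2π(4.983×10⁻²⁷)/((3.204×10⁻¹⁹)(1.8)) ≈ 5.4×10⁻⁸ s.

T ≈ 5.4×10⁻⁸ s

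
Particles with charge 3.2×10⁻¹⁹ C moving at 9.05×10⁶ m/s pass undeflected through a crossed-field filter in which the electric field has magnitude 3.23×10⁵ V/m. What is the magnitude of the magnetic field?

Balance of forces in the selector: qE = qvB ⇒ B = E/v.
B = 3.23×10⁵/9.05×10⁶ = 0.0357 T.

B = 0.0357 T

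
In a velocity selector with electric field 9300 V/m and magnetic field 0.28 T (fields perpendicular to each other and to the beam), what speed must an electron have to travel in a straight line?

Zero net Lorentz force requires |qE| = |q v×B|, i.e. E = vB.
v = E/B = 9300/0.28 = 3.3×10⁴ m/s.

v = 3.3×10⁴ m/s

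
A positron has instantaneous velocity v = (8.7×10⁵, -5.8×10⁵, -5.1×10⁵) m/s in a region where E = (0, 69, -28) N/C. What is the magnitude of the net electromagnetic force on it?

Only an electric field acts, so F = qE = (1.602×10⁻¹⁹ C)·(0, 69.0, -28.0) = (0, 1.11×10⁻¹⁷, -4.49×10⁻¹⁸) N.
|F| = 1.19×10⁻¹⁷ N.

|F| ≈ 1.19×10⁻¹⁷ N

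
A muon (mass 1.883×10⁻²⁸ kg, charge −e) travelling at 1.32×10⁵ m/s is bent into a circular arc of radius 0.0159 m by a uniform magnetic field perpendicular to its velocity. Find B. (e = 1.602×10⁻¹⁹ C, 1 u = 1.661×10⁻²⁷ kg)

From |q|vB = mv²/r, B = mv/(|q|r).
B = (1.883×10⁻²⁸)(1.32×10⁵)/((1.602×10⁻¹⁹)(0.0159)) ≈ 9.76×10⁻³ T.

B ≈ 9.76×10⁻³ T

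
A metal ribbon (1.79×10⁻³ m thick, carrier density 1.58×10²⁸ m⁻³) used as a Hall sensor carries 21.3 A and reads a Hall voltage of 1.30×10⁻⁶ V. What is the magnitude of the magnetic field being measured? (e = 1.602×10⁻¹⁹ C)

B ≈ 0.277 T

From V_H = IB/(n e t), B = V_H n e t / I.
B = (1.30×10⁻⁶)(1.58×10²⁸)(1.602×10⁻¹⁹)(1.79×10⁻³)/21.3 ≈ 0.277 T.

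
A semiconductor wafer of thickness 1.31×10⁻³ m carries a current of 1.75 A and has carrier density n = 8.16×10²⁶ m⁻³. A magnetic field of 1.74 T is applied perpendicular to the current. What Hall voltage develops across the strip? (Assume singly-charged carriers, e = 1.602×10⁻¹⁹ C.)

V_H = IB/(n e t).
V_H = (1.75)(1.74)/((8.16×10²⁶)(1.602×10⁻¹⁹)(1.31×10⁻³)) ≈ 1.78×10⁻⁵ V.

V_H ≈ 1.78×10⁻⁵ V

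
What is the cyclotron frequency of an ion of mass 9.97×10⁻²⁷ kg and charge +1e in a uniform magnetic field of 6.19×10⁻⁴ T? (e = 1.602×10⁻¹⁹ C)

f = |q|B/(2πm).
f = (1.602×10⁻¹⁹)(6.19×10⁻⁴)/(2π·9.97×10⁻²⁷) ≈ 1580 Hz.

f ≈ 1580 Hz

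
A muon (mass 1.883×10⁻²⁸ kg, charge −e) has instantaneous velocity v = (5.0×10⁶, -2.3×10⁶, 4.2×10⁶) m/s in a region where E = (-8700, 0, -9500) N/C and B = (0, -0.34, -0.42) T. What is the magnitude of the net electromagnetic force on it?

|F| ≈ 5.78×10⁻¹³ N

v×B = (2.39×10⁶, 2.10×10⁶, -1.70×10⁶) N/C.
E + v×B = (2.39×10⁶, 2.10×10⁶, -1.71×10⁶) N/C.
F = q(E + v×B) = (−1.602×10⁻¹⁹ C)·(2.39×10⁶, 2.10×10⁶, -1.71×10⁶) = (-3.82×10⁻¹³, -3.36×10⁻¹³, 2.74×10⁻¹³) N.
|F| = 5.78×10⁻¹³ N.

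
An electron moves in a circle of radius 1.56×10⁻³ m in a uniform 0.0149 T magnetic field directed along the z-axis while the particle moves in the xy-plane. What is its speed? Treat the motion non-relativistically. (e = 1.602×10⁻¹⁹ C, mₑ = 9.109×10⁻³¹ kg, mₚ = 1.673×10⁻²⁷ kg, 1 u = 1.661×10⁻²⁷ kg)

From |q|vB = mv²/r, v = |q|Br/m.
v = (1.602×10⁻¹⁹)(0.0149)(1.56×10⁻³)/9.109×10⁻³¹ ≈ 4.09×10⁶ m/s.

v ≈ 4.09×10⁶ m/s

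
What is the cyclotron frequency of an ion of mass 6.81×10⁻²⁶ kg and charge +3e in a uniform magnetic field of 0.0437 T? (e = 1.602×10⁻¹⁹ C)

f ≈ 4.91×10⁴ Hz

f = |q|B/(2πm).
f = (4.806×10⁻¹⁹)(0.0437)/(2π·6.81×10⁻²⁶) ≈ 4.91×10⁴ Hz.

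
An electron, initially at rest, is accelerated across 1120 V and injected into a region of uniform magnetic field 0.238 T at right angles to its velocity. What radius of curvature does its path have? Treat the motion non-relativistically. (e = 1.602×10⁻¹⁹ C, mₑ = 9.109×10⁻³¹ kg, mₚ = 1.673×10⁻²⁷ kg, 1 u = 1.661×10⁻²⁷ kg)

r ≈ 4.74×10⁻⁴ m

Acceleration: |q|V = ½mv² ⇒ v = √(2|q|V/m) = √(2·1.602×10⁻¹⁹·1120/9.109×10⁻³¹) ≈ 1.985×10⁷ m/s.
In the field: r = mv/(|q|B) = (9.109×10⁻³¹)(1.985×10⁷)/((1.602×10⁻¹⁹)(0.238)) ≈ 4.74×10⁻⁴ m.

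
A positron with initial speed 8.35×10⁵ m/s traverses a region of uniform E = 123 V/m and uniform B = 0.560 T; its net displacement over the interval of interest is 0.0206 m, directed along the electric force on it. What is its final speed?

v_f ≈ 1.26×10⁶ m/s

B does no work; ΔKE = |q|E d.
½mv_f² = ½mv₀² + |q|Ed = ½(9.109×10⁻³¹)(8.35×10⁵)² + (1.602×10⁻¹⁹)(123)(0.0206) ≈ 3.176×10⁻¹⁹ J + 4.059×10⁻¹⁹ J ≈ 7.235×10⁻¹⁹ J.
v_f = √(2·7.235×10⁻¹⁹/9.109×10⁻³¹) ≈ 1.26×10⁶ m/s.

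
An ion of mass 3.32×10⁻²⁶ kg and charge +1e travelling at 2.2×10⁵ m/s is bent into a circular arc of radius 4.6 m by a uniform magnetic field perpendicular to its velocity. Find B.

B ≈ 9.9×10⁻³ T

From |q|vB = mv²/r, B = mv/(|q|r).
B = (3.32×10⁻²⁶)(2.2×10⁵)/((1.602×10⁻¹⁹)(4.6)) ≈ 9.9×10⁻³ T.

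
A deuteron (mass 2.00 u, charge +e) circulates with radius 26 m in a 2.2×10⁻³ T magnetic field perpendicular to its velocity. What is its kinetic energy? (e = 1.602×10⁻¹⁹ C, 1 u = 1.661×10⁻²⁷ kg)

KE ≈ 7.9×10⁴ eV

v = |q|Br/m, then KE = ½mv² = (qBr)²/(2m).
v = (1.602×10⁻¹⁹)(2.2×10⁻³)(26)/3.322×10⁻²⁷ ≈ 2.758×10⁶ m/s.
KE = ½(3.322×10⁻²⁷)(2.758×10⁶)² ≈ 1.3×10⁻¹⁴ J = 7.9×10⁴ eV.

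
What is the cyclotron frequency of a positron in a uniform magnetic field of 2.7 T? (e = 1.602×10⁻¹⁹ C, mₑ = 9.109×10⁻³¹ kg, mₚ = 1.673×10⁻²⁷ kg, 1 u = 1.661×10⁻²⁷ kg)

f ≈ 7.6×10¹⁰ Hz

f = |q|B/(2πm).
f = (1.602×10⁻¹⁹)(2.7)/(2π·9.109×10⁻³¹) ≈ 7.6×10¹⁰ Hz.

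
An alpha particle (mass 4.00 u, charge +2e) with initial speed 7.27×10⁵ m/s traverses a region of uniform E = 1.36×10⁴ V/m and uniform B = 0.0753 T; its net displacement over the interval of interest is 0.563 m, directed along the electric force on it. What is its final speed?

v_f ≈ 1.13×10⁶ m/s

B does no work; ΔKE = |q|E d.
½mv_f² = ½mv₀² + |q|Ed = ½(6.644×10⁻²⁷)(7.27×10⁵)² + (3.204×10⁻¹⁹)(1.36×10⁴)(0.563) ≈ 1.756×10⁻¹⁵ J + 2.453×10⁻¹⁵ J ≈ 4.209×10⁻¹⁵ J.
v_f = √(2·4.209×10⁻¹⁵/6.644×10⁻²⁷) ≈ 1.13×10⁶ m/s.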